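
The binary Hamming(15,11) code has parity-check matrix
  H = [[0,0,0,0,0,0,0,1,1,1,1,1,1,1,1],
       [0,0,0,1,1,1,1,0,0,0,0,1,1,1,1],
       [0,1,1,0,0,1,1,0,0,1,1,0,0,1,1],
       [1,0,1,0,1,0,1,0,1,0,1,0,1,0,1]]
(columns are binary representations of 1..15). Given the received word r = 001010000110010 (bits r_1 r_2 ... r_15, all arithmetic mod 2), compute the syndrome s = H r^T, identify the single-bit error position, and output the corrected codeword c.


s = (1, 0, 0, 1)^T, error position = 9, corrected codeword c = 001010001110010

Compute s = H r^T mod 2 one row at a time:
  s_1 = 0 + 0 + 1 + 1 + 0 + 0 + 1 + 0 = 3 ≡ 1 (mod 2).
  s_2 = 0 + 1 + 0 + 0 + 0 + 0 + 1 + 0 = 2 ≡ 0 (mod 2).
  s_3 = 0 + 1 + 0 + 0 + 1 + 1 + 1 + 0 = 4 ≡ 0 (mod 2).
  s_4 = 0 + 1 + 1 + 0 + 0 + 1 + 0 + 0 = 3 ≡ 1 (mod 2).
s = (1, 0, 0, 1)^T — this equals column 9 of H (binary 1001), so error is at position 9.
Correct: flip bit 9 of r = 001010000110010 to get c = 001010001110010.


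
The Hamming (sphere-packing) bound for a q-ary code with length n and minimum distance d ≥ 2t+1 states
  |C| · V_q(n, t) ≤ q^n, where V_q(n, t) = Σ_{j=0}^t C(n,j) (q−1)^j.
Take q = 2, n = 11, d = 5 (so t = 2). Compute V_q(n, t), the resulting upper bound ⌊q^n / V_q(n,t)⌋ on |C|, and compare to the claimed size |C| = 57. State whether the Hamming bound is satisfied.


V_q(n, t) = 67, q^n = 2048, Hamming bound = 30, |C| = 57 > bound (violated).

Step 1: Compute V_q(n, t) = Σ_{j=0}^2 C(n, j) (q−1)^j.
  j = 0: C(11,0)·(1)^0 = 1·1 = 1.
  j = 1: C(11,1)·(1)^1 = 11·1 = 11.
  j = 2: C(11,2)·(1)^2 = 55·1 = 55.
  V_q(n, t) = 1 + 11 + 55 = 67.
Step 2: q^n = 2^11 = 2048.
Step 3: Hamming bound ⌊q^n / V_q(n,t)⌋ = ⌊2048/67⌋ = 30.
Step 4: Compare |C| = 57 to 30: violated.
The claimed |C| lies above the Hamming bound, so no 2-ary code of length 11 with d ≥ 5 can have 57 codewords.


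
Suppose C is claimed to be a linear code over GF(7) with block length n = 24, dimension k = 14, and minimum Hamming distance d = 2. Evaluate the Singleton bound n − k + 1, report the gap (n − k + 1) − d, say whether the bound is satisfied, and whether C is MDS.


Singleton RHS = n − k + 1 = 11, slack = 9, bound satisfied, not MDS.

Singleton bound: d ≤ n − k + 1.
Here n = 24, k = 14, so n − k + 1 = 11.
Given d = 2, check d ≤ 11: YES.
Slack = (n − k + 1) − d = 9.
The code is NOT MDS (slack = 9 > 0).
Description: the claimed parameters are [24, 14, 2]_7; such a code would be non-MDS.


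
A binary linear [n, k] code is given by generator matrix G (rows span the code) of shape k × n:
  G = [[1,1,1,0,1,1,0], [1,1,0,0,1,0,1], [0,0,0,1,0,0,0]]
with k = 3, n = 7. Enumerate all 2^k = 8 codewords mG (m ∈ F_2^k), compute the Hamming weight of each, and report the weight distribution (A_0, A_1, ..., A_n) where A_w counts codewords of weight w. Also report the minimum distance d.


Weight distribution: A_0 = 1, A_1 = 1, A_3 = 1, A_4 = 2, A_5 = 2, A_6 = 1. Minimum distance d = 1.

Enumerate all 2^3 = 8 messages m ∈ F_2^3.
For each, compute codeword c = mG in F_2^7, then tally its weight.
  m = 000 → c = 0000000, weight = 0.
  m = 100 → c = 1110110, weight = 5.
  m = 010 → c = 1100101, weight = 4.
  m = 110 → c = 0010011, weight = 3.
  m = 001 → c = 0001000, weight = 1.
  m = 101 → c = 1111110, weight = 6.
  m = 011 → c = 1101101, weight = 5.
  m = 111 → c = 0011011, weight = 4.
Tally weights:
  weight 0: 1 codewords.
  weight 1: 1 codewords.
  weight 3: 1 codewords.
  weight 4: 2 codewords.
  weight 5: 2 codewords.
  weight 6: 1 codewords.
Minimum distance d = smallest w > 0 with A_w > 0 = 1.
Sanity: Σ A_w = 8 = 2^3 = 8 ✓.


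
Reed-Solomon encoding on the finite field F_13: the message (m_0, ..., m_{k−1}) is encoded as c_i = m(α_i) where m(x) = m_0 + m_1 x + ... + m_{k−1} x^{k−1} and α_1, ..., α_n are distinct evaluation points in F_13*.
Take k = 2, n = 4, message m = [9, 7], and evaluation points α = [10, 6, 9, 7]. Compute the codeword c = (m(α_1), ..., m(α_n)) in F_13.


c = [1, 12, 7, 6]

Message polynomial: m(x) = 9 + 7·x (mod 13).
For each evaluation point α_i, compute m(α_i) mod 13:
  α_1 = 10: Horner steps 7 → 1, so m(10) = 1.
  α_2 = 6: Horner steps 7 → 12, so m(6) = 12.
  α_3 = 9: Horner steps 7 → 7, so m(9) = 7.
  α_4 = 7: Horner steps 7 → 6, so m(7) = 6.
Codeword c = [1, 12, 7, 6] ∈ F_13^4.


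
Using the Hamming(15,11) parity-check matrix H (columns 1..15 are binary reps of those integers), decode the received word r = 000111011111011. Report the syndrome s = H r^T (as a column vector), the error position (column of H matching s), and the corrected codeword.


s = (1, 0, 1, 0)^T, error position = 10, corrected codeword c = 000111011011011

Compute s = H r^T mod 2 one row at a time:
  s_1 = 1 + 1 + 1 + 1 + 1 + 0 + 1 + 1 = 7 ≡ 1 (mod 2).
  s_2 = 1 + 1 + 1 + 0 + 1 + 0 + 1 + 1 = 6 ≡ 0 (mod 2).
  s_3 = 0 + 0 + 1 + 0 + 1 + 1 + 1 + 1 = 5 ≡ 1 (mod 2).
  s_4 = 0 + 0 + 1 + 0 + 1 + 1 + 0 + 1 = 4 ≡ 0 (mod 2).
s = (1, 0, 1, 0)^T — this equals column 10 of H (binary 1010), so error is at position 10.
Correct: flip bit 10 of r = 000111011111011 to get c = 000111011011011.


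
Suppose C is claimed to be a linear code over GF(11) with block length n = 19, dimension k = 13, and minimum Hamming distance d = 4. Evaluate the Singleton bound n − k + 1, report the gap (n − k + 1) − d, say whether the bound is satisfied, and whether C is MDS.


Singleton RHS = n − k + 1 = 7, slack = 3, bound satisfied, not MDS.

Singleton bound: d ≤ n − k + 1.
Here n = 19, k = 13, so n − k + 1 = 7.
Given d = 4, check d ≤ 7: YES.
Slack = (n − k + 1) − d = 3.
The code is NOT MDS (slack = 3 > 0).
Description: the claimed parameters are [19, 13, 4]_11; such a code would be non-MDS.


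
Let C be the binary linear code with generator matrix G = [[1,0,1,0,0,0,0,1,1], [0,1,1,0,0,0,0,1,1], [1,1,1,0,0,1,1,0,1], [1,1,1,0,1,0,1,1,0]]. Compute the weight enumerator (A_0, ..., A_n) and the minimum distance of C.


Weight distribution: A_0 = 1, A_2 = 1, A_4 = 11, A_6 = 3. Minimum distance d = 2.

Enumerate all 2^4 = 16 messages m ∈ F_2^4.
For each, compute codeword c = mG in F_2^9, then tally its weight.
  m = 0000 → c = 000000000, weight = 0.
  m = 1000 → c = 101000011, weight = 4.
  m = 0100 → c = 011000011, weight = 4.
  m = 1100 → c = 110000000, weight = 2.
  m = 0010 → c = 111001101, weight = 6.
  m = 1010 → c = 010001110, weight = 4.
  m = 0110 → c = 100001110, weight = 4.
  m = 1110 → c = 001001101, weight = 4.
  m = 0001 → c = 111010110, weight = 6.
  m = 1001 → c = 010010101, weight = 4.
  m = 0101 → c = 100010101, weight = 4.
  m = 1101 → c = 001010110, weight = 4.
  m = 0011 → c = 000011011, weight = 4.
  m = 1011 → c = 101011000, weight = 4.
  m = 0111 → c = 011011000, weight = 4.
  m = 1111 → c = 110011011, weight = 6.
Tally weights:
  weight 0: 1 codewords.
  weight 2: 1 codewords.
  weight 4: 11 codewords.
  weight 6: 3 codewords.
Minimum distance d = smallest w > 0 with A_w > 0 = 2.
Sanity: Σ A_w = 16 = 2^4 = 16 ✓.


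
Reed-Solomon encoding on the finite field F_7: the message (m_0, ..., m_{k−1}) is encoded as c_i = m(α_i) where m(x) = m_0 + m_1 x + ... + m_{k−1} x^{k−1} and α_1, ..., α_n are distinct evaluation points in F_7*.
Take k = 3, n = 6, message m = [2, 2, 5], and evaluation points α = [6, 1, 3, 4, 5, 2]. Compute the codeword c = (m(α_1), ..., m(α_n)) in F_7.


c = [5, 2, 4, 6, 4, 5]

Message polynomial: m(x) = 2 + 2·x + 5·x^2 (mod 7).
For each evaluation point α_i, compute m(α_i) mod 7:
  α_1 = 6: Horner steps 5 → 4 → 5, so m(6) = 5.
  α_2 = 1: Horner steps 5 → 0 → 2, so m(1) = 2.
  α_3 = 3: Horner steps 5 → 3 → 4, so m(3) = 4.
  α_4 = 4: Horner steps 5 → 1 → 6, so m(4) = 6.
  α_5 = 5: Horner steps 5 → 6 → 4, so m(5) = 4.
  α_6 = 2: Horner steps 5 → 5 → 5, so m(2) = 5.
Codeword c = [5, 2, 4, 6, 4, 5] ∈ F_7^6.


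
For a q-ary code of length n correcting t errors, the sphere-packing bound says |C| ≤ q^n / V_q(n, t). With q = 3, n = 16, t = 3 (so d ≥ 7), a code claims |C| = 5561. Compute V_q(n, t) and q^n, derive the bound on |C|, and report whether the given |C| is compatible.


V_q(n, t) = 4993, q^n = 43046721, Hamming bound = 8621, |C| = 5561 ≤ bound (satisfied).

Step 1: Compute V_q(n, t) = Σ_{j=0}^3 C(n, j) (q−1)^j.
  j = 0: C(16,0)·(2)^0 = 1·1 = 1.
  j = 1: C(16,1)·(2)^1 = 16·2 = 32.
  j = 2: C(16,2)·(2)^2 = 120·4 = 480.
  j = 3: C(16,3)·(2)^3 = 560·8 = 4480.
  V_q(n, t) = 1 + 32 + 480 + 4480 = 4993.
Step 2: q^n = 3^16 = 43046721.
Step 3: Hamming bound ⌊q^n / V_q(n,t)⌋ = ⌊43046721/4993⌋ = 8621.
Step 4: Compare |C| = 5561 to 8621: satisfied.
The claimed |C| lies below the Hamming bound.


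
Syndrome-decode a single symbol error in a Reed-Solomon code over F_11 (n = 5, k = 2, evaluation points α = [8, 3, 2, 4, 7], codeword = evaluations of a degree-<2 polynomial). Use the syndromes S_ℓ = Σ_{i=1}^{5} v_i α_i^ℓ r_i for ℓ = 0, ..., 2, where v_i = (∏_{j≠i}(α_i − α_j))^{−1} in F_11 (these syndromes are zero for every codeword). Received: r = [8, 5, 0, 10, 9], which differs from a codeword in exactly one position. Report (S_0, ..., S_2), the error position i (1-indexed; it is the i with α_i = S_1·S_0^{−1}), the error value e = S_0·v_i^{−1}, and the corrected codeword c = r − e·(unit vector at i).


S = (1, 7, 5), error at position 5, error magnitude e = 6, c = [8, 5, 0, 10, 3].

Step 1: column multipliers v_i = (∏_{j≠i}(α_i − α_j))^{−1} mod 11.
  i = 1 (α = 8): (8−3)(8−2)(8−4)(8−7) = 5·6·4·1 = 120 ≡ 10, so v_1 = 10^{−1} = 10 (mod 11).
  i = 2 (α = 3): (3−8)(3−2)(3−4)(3−7) = (−5)·1·(−1)·(−4) = −20 ≡ 2, so v_2 = 2^{−1} = 6 (mod 11).
  i = 3 (α = 2): (2−8)(2−3)(2−4)(2−7) = (−6)·(−1)·(−2)·(−5) = 60 ≡ 5, so v_3 = 5^{−1} = 9 (mod 11).
  i = 4 (α = 4): (4−8)(4−3)(4−2)(4−7) = (−4)·1·2·(−3) = 24 ≡ 2, so v_4 = 2^{−1} = 6 (mod 11).
  i = 5 (α = 7): (7−8)(7−3)(7−2)(7−4) = (−1)·4·5·3 = −60 ≡ 6, so v_5 = 6^{−1} = 2 (mod 11).
  v = [10, 6, 9, 6, 2].
Step 2: syndromes of r = [8, 5, 0, 10, 9] (all sums mod 11).
  S_0 = Σ v_i r_i = 10·8 + 6·5 + 9·0 + 6·10 + 2·9 = 188 ≡ 1.
  S_1 = Σ v_i α_i r_i = 10·8·8 + 6·3·5 + 9·2·0 + 6·4·10 + 2·7·9 = 1096 ≡ 7.
  α_i^2 mod 11 = [9, 9, 4, 5, 5].
  S_2 = Σ v_i α_i^2 r_i = 10·9·8 + 6·9·5 + 9·4·0 + 6·5·10 + 2·5·9 = 1380 ≡ 5.
  S = (1, 7, 5) ≠ 0, so r is not a codeword (an error is present).
Step 3: locate the error. For a single error e at position i, S_ℓ = v_i·e·α_i^ℓ, so α_err = S_1/S_0.
  S_0^{−1} = 1^{−1} = 1 (mod 11), so α_err = 7·1 = 7 ≡ 7 = α_5. Error position i = 5.
  Consistency check: S_2/S_1 = 5·8 = 40 ≡ 7 = α_err ✓ (single-error assumption holds).
Step 4: error magnitude e = S_0/v_5 = S_0·∏_{j≠5}(α_5 − α_j) = 1·6 = 6 ≡ 6 (mod 11).
Step 5: correct position 5: c_5 = r_5 − e = 9 − 6 ≡ 3 (mod 11). Hence c = [8, 5, 0, 10, 3].
  Check: interpolating c through the α_i gives m(x) = 1 + 5·x (degree < 2) with m(α_i) = c_i for every i, so c is indeed a codeword.


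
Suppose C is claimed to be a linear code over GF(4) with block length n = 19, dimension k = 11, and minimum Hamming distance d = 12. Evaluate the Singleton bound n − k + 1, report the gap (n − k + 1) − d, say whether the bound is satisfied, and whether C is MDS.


Singleton RHS = n − k + 1 = 9, slack = -3, bound violated (no such code; not MDS).

Singleton bound: d ≤ n − k + 1.
Here n = 19, k = 11, so n − k + 1 = 9.
Given d = 12, check d ≤ 9: NO.
Slack = (n − k + 1) − d = -3.
The slack is negative: d = 12 exceeds n − k + 1 = 9 by 3, so the Singleton bound is violated and no linear [19, 11, 12]_4 code can exist. In particular it is not MDS (MDS requires d = n − k + 1 exactly).
Description: the claimed parameters are [19, 11, 12]_4; such a code would be impossible (violates the Singleton bound).


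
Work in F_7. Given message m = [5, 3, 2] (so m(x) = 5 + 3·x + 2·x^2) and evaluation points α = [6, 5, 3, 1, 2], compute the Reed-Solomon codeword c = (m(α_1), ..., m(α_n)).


c = [4, 0, 4, 3, 5]

Message polynomial: m(x) = 5 + 3·x + 2·x^2 (mod 7).
For each evaluation point α_i, compute m(α_i) mod 7:
  α_1 = 6: Horner steps 2 → 1 → 4, so m(6) = 4.
  α_2 = 5: Horner steps 2 → 6 → 0, so m(5) = 0.
  α_3 = 3: Horner steps 2 → 2 → 4, so m(3) = 4.
  α_4 = 1: Horner steps 2 → 5 → 3, so m(1) = 3.
  α_5 = 2: Horner steps 2 → 0 → 5, so m(2) = 5.
Codeword c = [4, 0, 4, 3, 5] ∈ F_7^5.


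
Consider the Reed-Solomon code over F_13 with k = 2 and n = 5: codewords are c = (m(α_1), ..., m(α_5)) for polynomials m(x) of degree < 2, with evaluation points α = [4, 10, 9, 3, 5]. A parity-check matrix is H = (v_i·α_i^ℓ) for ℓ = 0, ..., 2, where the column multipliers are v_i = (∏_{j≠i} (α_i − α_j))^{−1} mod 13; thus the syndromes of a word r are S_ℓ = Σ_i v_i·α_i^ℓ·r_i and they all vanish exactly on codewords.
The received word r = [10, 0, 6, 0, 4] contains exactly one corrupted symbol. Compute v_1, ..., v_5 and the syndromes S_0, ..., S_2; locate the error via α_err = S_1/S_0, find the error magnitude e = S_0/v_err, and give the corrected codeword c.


S = (6, 5, 2), error at position 4, error magnitude e = 10, c = [10, 0, 6, 3, 4].

Step 1: column multipliers v_i = (∏_{j≠i}(α_i − α_j))^{−1} mod 13.
  i = 1 (α = 4): (4−10)(4−9)(4−3)(4−5) = (−6)·(−5)·1·(−1) = −30 ≡ 9, so v_1 = 9^{−1} = 3 (mod 13).
  i = 2 (α = 10): (10−4)(10−9)(10−3)(10−5) = 6·1·7·5 = 210 ≡ 2, so v_2 = 2^{−1} = 7 (mod 13).
  i = 3 (α = 9): (9−4)(9−10)(9−3)(9−5) = 5·(−1)·6·4 = −120 ≡ 10, so v_3 = 10^{−1} = 4 (mod 13).
  i = 4 (α = 3): (3−4)(3−10)(3−9)(3−5) = (−1)·(−7)·(−6)·(−2) = 84 ≡ 6, so v_4 = 6^{−1} = 11 (mod 13).
  i = 5 (α = 5): (5−4)(5−10)(5−9)(5−3) = 1·(−5)·(−4)·2 = 40 ≡ 1, so v_5 = 1^{−1} = 1 (mod 13).
  v = [3, 7, 4, 11, 1].
Step 2: syndromes of r = [10, 0, 6, 0, 4] (all sums mod 13).
  S_0 = Σ v_i r_i = 3·10 + 7·0 + 4·6 + 11·0 + 1·4 = 58 ≡ 6.
  S_1 = Σ v_i α_i r_i = 3·4·10 + 7·10·0 + 4·9·6 + 11·3·0 + 1·5·4 = 356 ≡ 5.
  α_i^2 mod 13 = [3, 9, 3, 9, 12].
  S_2 = Σ v_i α_i^2 r_i = 3·3·10 + 7·9·0 + 4·3·6 + 11·9·0 + 1·12·4 = 210 ≡ 2.
  S = (6, 5, 2) ≠ 0, so r is not a codeword (an error is present).
Step 3: locate the error. For a single error e at position i, S_ℓ = v_i·e·α_i^ℓ, so α_err = S_1/S_0.
  S_0^{−1} = 6^{−1} = 11 (mod 13), so α_err = 5·11 = 55 ≡ 3 = α_4. Error position i = 4.
  Consistency check: S_2/S_1 = 2·8 = 16 ≡ 3 = α_err ✓ (single-error assumption holds).
Step 4: error magnitude e = S_0/v_4 = S_0·∏_{j≠4}(α_4 − α_j) = 6·6 = 36 ≡ 10 (mod 13).
Step 5: correct position 4: c_4 = r_4 − e = 0 − 10 ≡ 3 (mod 13). Hence c = [10, 0, 6, 3, 4].
  Check: interpolating c through the α_i gives m(x) = 8 + 7·x (degree < 2) with m(α_i) = c_i for every i, so c is indeed a codeword.


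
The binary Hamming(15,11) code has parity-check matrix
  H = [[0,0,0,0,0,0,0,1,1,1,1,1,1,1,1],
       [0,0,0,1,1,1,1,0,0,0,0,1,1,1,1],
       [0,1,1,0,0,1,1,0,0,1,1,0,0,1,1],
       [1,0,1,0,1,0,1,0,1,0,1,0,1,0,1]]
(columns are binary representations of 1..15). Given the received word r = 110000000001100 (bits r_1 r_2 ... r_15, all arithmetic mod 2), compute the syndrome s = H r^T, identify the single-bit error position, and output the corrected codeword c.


s = (0, 0, 1, 0)^T, error position = 2, corrected codeword c = 100000000001100

Compute s = H r^T mod 2 one row at a time:
  s_1 = 0 + 0 + 0 + 0 + 1 + 1 + 0 + 0 = 2 ≡ 0 (mod 2).
  s_2 = 0 + 0 + 0 + 0 + 1 + 1 + 0 + 0 = 2 ≡ 0 (mod 2).
  s_3 = 1 + 0 + 0 + 0 + 0 + 0 + 0 + 0 = 1 ≡ 1 (mod 2).
  s_4 = 1 + 0 + 0 + 0 + 0 + 0 + 1 + 0 = 2 ≡ 0 (mod 2).
s = (0, 0, 1, 0)^T — this equals column 2 of H (binary 0010), so error is at position 2.
Correct: flip bit 2 of r = 110000000001100 to get c = 100000000001100.


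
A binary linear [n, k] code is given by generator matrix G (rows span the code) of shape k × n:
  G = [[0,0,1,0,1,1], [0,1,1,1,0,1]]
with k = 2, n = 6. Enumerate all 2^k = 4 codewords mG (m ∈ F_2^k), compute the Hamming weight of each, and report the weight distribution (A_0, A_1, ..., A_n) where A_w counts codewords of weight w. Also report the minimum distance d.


Weight distribution: A_0 = 1, A_3 = 2, A_4 = 1. Minimum distance d = 3.

Enumerate all 2^2 = 4 messages m ∈ F_2^2.
For each, compute codeword c = mG in F_2^6, then tally its weight.
  m = 00 → c = 000000, weight = 0.
  m = 10 → c = 001011, weight = 3.
  m = 01 → c = 011101, weight = 4.
  m = 11 → c = 010110, weight = 3.
Tally weights:
  weight 0: 1 codewords.
  weight 3: 2 codewords.
  weight 4: 1 codewords.
Minimum distance d = smallest w > 0 with A_w > 0 = 3.
Sanity: Σ A_w = 4 = 2^2 = 4 ✓.


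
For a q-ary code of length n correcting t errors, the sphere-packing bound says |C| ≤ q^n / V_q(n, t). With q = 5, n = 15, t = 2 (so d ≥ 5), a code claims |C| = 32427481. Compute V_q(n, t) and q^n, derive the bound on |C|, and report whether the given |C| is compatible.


V_q(n, t) = 1741, q^n = 30517578125, Hamming bound = 17528764, |C| = 32427481 > bound (violated).

Step 1: Compute V_q(n, t) = Σ_{j=0}^2 C(n, j) (q−1)^j.
  j = 0: C(15,0)·(4)^0 = 1·1 = 1.
  j = 1: C(15,1)·(4)^1 = 15·4 = 60.
  j = 2: C(15,2)·(4)^2 = 105·16 = 1680.
  V_q(n, t) = 1 + 60 + 1680 = 1741.
Step 2: q^n = 5^15 = 30517578125.
Step 3: Hamming bound ⌊q^n / V_q(n,t)⌋ = ⌊30517578125/1741⌋ = 17528764.
Step 4: Compare |C| = 32427481 to 17528764: violated.
The claimed |C| lies above the Hamming bound, so no 5-ary code of length 15 with d ≥ 5 can have 32427481 codewords.


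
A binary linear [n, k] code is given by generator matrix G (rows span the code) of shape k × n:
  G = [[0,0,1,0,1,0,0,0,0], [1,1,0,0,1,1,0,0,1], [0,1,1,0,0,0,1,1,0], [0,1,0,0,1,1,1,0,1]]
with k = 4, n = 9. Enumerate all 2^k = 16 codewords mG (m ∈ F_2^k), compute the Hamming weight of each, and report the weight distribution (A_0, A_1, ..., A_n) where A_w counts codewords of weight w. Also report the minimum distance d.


Weight distribution: A_0 = 1, A_2 = 2, A_3 = 1, A_4 = 5, A_5 = 6, A_7 = 1. Minimum distance d = 2.

Enumerate all 2^4 = 16 messages m ∈ F_2^4.
For each, compute codeword c = mG in F_2^9, then tally its weight.
  m = 0000 → c = 000000000, weight = 0.
  m = 1000 → c = 001010000, weight = 2.
  m = 0100 → c = 110011001, weight = 5.
  m = 1100 → c = 111001001, weight = 5.
  m = 0010 → c = 011000110, weight = 4.
  m = 1010 → c = 010010110, weight = 4.
  m = 0110 → c = 101011111, weight = 7.
  m = 1110 → c = 100001111, weight = 5.
  m = 0001 → c = 010011101, weight = 5.
  m = 1001 → c = 011001101, weight = 5.
  m = 0101 → c = 100000100, weight = 2.
  m = 1101 → c = 101010100, weight = 4.
  m = 0011 → c = 001011011, weight = 5.
  m = 1011 → c = 000001011, weight = 3.
  m = 0111 → c = 111000010, weight = 4.
  m = 1111 → c = 110010010, weight = 4.
Tally weights:
  weight 0: 1 codewords.
  weight 2: 2 codewords.
  weight 3: 1 codewords.
  weight 4: 5 codewords.
  weight 5: 6 codewords.
  weight 7: 1 codewords.
Minimum distance d = smallest w > 0 with A_w > 0 = 2.
Sanity: Σ A_w = 16 = 2^4 = 16 ✓.


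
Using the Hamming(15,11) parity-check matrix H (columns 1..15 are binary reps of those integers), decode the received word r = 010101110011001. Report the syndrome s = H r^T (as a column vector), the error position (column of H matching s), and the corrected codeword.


s = (0, 1, 1, 1)^T, error position = 7, corrected codeword c = 010101010011001

Compute s = H r^T mod 2 one row at a time:
  s_1 = 1 + 0 + 0 + 1 + 1 + 0 + 0 + 1 = 4 ≡ 0 (mod 2).
  s_2 = 1 + 0 + 1 + 1 + 1 + 0 + 0 + 1 = 5 ≡ 1 (mod 2).
  s_3 = 1 + 0 + 1 + 1 + 0 + 1 + 0 + 1 = 5 ≡ 1 (mod 2).
  s_4 = 0 + 0 + 0 + 1 + 0 + 1 + 0 + 1 = 3 ≡ 1 (mod 2).
s = (0, 1, 1, 1)^T — this equals column 7 of H (binary 0111), so error is at position 7.
Correct: flip bit 7 of r = 010101110011001 to get c = 010101010011001.


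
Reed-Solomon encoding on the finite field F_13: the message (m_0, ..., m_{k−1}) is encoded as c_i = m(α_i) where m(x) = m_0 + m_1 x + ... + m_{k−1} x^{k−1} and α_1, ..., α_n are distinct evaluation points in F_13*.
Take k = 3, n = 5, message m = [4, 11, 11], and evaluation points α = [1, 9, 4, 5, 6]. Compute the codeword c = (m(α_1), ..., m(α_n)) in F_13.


c = [0, 6, 3, 9, 11]

Message polynomial: m(x) = 4 + 11·x + 11·x^2 (mod 13).
For each evaluation point α_i, compute m(α_i) mod 13:
  α_1 = 1: Horner steps 11 → 9 → 0, so m(1) = 0.
  α_2 = 9: Horner steps 11 → 6 → 6, so m(9) = 6.
  α_3 = 4: Horner steps 11 → 3 → 3, so m(4) = 3.
  α_4 = 5: Horner steps 11 → 1 → 9, so m(5) = 9.
  α_5 = 6: Horner steps 11 → 12 → 11, so m(6) = 11.
Codeword c = [0, 6, 3, 9, 11] ∈ F_13^5.


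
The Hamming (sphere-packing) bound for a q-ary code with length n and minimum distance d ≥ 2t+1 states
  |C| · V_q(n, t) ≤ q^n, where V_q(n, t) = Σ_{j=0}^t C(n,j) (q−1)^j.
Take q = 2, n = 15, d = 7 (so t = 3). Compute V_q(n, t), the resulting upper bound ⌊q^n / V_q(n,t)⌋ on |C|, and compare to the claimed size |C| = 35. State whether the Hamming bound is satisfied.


V_q(n, t) = 576, q^n = 32768, Hamming bound = 56, |C| = 35 ≤ bound (satisfied).

Step 1: Compute V_q(n, t) = Σ_{j=0}^3 C(n, j) (q−1)^j.
  j = 0: C(15,0)·(1)^0 = 1·1 = 1.
  j = 1: C(15,1)·(1)^1 = 15·1 = 15.
  j = 2: C(15,2)·(1)^2 = 105·1 = 105.
  j = 3: C(15,3)·(1)^3 = 455·1 = 455.
  V_q(n, t) = 1 + 15 + 105 + 455 = 576.
Step 2: q^n = 2^15 = 32768.
Step 3: Hamming bound ⌊q^n / V_q(n,t)⌋ = ⌊32768/576⌋ = 56.
Step 4: Compare |C| = 35 to 56: satisfied.
The claimed |C| lies below the Hamming bound.


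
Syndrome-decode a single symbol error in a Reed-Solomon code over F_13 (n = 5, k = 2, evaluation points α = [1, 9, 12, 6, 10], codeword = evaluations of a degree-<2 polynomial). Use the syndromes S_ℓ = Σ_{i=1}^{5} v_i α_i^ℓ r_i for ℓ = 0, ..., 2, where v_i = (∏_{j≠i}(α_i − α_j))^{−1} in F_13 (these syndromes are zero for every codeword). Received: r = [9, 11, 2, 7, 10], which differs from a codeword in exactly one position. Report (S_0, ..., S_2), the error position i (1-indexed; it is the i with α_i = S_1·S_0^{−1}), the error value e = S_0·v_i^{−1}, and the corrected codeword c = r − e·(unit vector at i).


S = (9, 12, 3), error at position 5, error magnitude e = 2, c = [9, 11, 2, 7, 8].

Step 1: column multipliers v_i = (∏_{j≠i}(α_i − α_j))^{−1} mod 13.
  i = 1 (α = 1): (1−9)(1−12)(1−6)(1−10) = (−8)·(−11)·(−5)·(−9) = 3960 ≡ 8, so v_1 = 8^{−1} = 5 (mod 13).
  i = 2 (α = 9): (9−1)(9−12)(9−6)(9−10) = 8·(−3)·3·(−1) = 72 ≡ 7, so v_2 = 7^{−1} = 2 (mod 13).
  i = 3 (α = 12): (12−1)(12−9)(12−6)(12−10) = 11·3·6·2 = 396 ≡ 6, so v_3 = 6^{−1} = 11 (mod 13).
  i = 4 (α = 6): (6−1)(6−9)(6−12)(6−10) = 5·(−3)·(−6)·(−4) = −360 ≡ 4, so v_4 = 4^{−1} = 10 (mod 13).
  i = 5 (α = 10): (10−1)(10−9)(10−12)(10−6) = 9·1·(−2)·4 = −72 ≡ 6, so v_5 = 6^{−1} = 11 (mod 13).
  v = [5, 2, 11, 10, 11].
Step 2: syndromes of r = [9, 11, 2, 7, 10] (all sums mod 13).
  S_0 = Σ v_i r_i = 5·9 + 2·11 + 11·2 + 10·7 + 11·10 = 269 ≡ 9.
  S_1 = Σ v_i α_i r_i = 5·1·9 + 2·9·11 + 11·12·2 + 10·6·7 + 11·10·10 = 2027 ≡ 12.
  α_i^2 mod 13 = [1, 3, 1, 10, 9].
  S_2 = Σ v_i α_i^2 r_i = 5·1·9 + 2·3·11 + 11·1·2 + 10·10·7 + 11·9·10 = 1823 ≡ 3.
  S = (9, 12, 3) ≠ 0, so r is not a codeword (an error is present).
Step 3: locate the error. For a single error e at position i, S_ℓ = v_i·e·α_i^ℓ, so α_err = S_1/S_0.
  S_0^{−1} = 9^{−1} = 3 (mod 13), so α_err = 12·3 = 36 ≡ 10 = α_5. Error position i = 5.
  Consistency check: S_2/S_1 = 3·12 = 36 ≡ 10 = α_err ✓ (single-error assumption holds).
Step 4: error magnitude e = S_0/v_5 = S_0·∏_{j≠5}(α_5 − α_j) = 9·6 = 54 ≡ 2 (mod 13).
Step 5: correct position 5: c_5 = r_5 − e = 10 − 2 ≡ 8 (mod 13). Hence c = [9, 11, 2, 7, 8].
  Check: interpolating c through the α_i gives m(x) = 12 + 10·x (degree < 2) with m(α_i) = c_i for every i, so c is indeed a codeword.


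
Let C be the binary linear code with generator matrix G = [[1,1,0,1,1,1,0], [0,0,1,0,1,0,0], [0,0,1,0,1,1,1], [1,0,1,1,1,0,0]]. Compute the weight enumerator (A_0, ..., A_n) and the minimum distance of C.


Weight distribution: A_0 = 1, A_2 = 3, A_3 = 4, A_4 = 3, A_5 = 4, A_6 = 1. Minimum distance d = 2.

Enumerate all 2^4 = 16 messages m ∈ F_2^4.
For each, compute codeword c = mG in F_2^7, then tally its weight.
  m = 0000 → c = 0000000, weight = 0.
  m = 1000 → c = 1101110, weight = 5.
  m = 0100 → c = 0010100, weight = 2.
  m = 1100 → c = 1111010, weight = 5.
  m = 0010 → c = 0010111, weight = 4.
  m = 1010 → c = 1111001, weight = 5.
  m = 0110 → c = 0000011, weight = 2.
  m = 1110 → c = 1101101, weight = 5.
  m = 0001 → c = 1011100, weight = 4.
  m = 1001 → c = 0110010, weight = 3.
  m = 0101 → c = 1001000, weight = 2.
  m = 1101 → c = 0100110, weight = 3.
  m = 0011 → c = 1001011, weight = 4.
  m = 1011 → c = 0100101, weight = 3.
  m = 0111 → c = 1011111, weight = 6.
  m = 1111 → c = 0110001, weight = 3.
Tally weights:
  weight 0: 1 codewords.
  weight 2: 3 codewords.
  weight 3: 4 codewords.
  weight 4: 3 codewords.
  weight 5: 4 codewords.
  weight 6: 1 codewords.
Minimum distance d = smallest w > 0 with A_w > 0 = 2.
Sanity: Σ A_w = 16 = 2^4 = 16 ✓.


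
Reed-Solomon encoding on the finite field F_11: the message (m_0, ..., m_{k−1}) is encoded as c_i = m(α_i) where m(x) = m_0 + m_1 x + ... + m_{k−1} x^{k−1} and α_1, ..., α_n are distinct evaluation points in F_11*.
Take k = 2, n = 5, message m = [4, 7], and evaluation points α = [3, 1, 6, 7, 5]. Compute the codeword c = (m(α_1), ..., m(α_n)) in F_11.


c = [3, 0, 2, 9, 6]

Message polynomial: m(x) = 4 + 7·x (mod 11).
For each evaluation point α_i, compute m(α_i) mod 11:
  α_1 = 3: Horner steps 7 → 3, so m(3) = 3.
  α_2 = 1: Horner steps 7 → 0, so m(1) = 0.
  α_3 = 6: Horner steps 7 → 2, so m(6) = 2.
  α_4 = 7: Horner steps 7 → 9, so m(7) = 9.
  α_5 = 5: Horner steps 7 → 6, so m(5) = 6.
Codeword c = [3, 0, 2, 9, 6] ∈ F_11^5.


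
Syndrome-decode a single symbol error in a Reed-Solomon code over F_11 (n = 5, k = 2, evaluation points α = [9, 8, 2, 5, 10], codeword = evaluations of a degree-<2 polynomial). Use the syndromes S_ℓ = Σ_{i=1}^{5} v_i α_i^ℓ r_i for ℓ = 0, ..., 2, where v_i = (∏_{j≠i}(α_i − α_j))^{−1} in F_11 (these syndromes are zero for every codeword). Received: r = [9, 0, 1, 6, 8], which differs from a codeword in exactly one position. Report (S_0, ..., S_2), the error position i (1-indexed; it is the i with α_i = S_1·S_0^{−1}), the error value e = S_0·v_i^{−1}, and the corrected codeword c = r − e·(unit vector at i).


S = (4, 7, 4), error at position 5, error magnitude e = 1, c = [9, 0, 1, 6, 7].

Step 1: column multipliers v_i = (∏_{j≠i}(α_i − α_j))^{−1} mod 11.
  i = 1 (α = 9): (9−8)(9−2)(9−5)(9−10) = 1·7·4·(−1) = −28 ≡ 5, so v_1 = 5^{−1} = 9 (mod 11).
  i = 2 (α = 8): (8−9)(8−2)(8−5)(8−10) = (−1)·6·3·(−2) = 36 ≡ 3, so v_2 = 3^{−1} = 4 (mod 11).
  i = 3 (α = 2): (2−9)(2−8)(2−5)(2−10) = (−7)·(−6)·(−3)·(−8) = 1008 ≡ 7, so v_3 = 7^{−1} = 8 (mod 11).
  i = 4 (α = 5): (5−9)(5−8)(5−2)(5−10) = (−4)·(−3)·3·(−5) = −180 ≡ 7, so v_4 = 7^{−1} = 8 (mod 11).
  i = 5 (α = 10): (10−9)(10−8)(10−2)(10−5) = 1·2·8·5 = 80 ≡ 3, so v_5 = 3^{−1} = 4 (mod 11).
  v = [9, 4, 8, 8, 4].
Step 2: syndromes of r = [9, 0, 1, 6, 8] (all sums mod 11).
  S_0 = Σ v_i r_i = 9·9 + 4·0 + 8·1 + 8·6 + 4·8 = 169 ≡ 4.
  S_1 = Σ v_i α_i r_i = 9·9·9 + 4·8·0 + 8·2·1 + 8·5·6 + 4·10·8 = 1305 ≡ 7.
  α_i^2 mod 11 = [4, 9, 4, 3, 1].
  S_2 = Σ v_i α_i^2 r_i = 9·4·9 + 4·9·0 + 8·4·1 + 8·3·6 + 4·1·8 = 532 ≡ 4.
  S = (4, 7, 4) ≠ 0, so r is not a codeword (an error is present).
Step 3: locate the error. For a single error e at position i, S_ℓ = v_i·e·α_i^ℓ, so α_err = S_1/S_0.
  S_0^{−1} = 4^{−1} = 3 (mod 11), so α_err = 7·3 = 21 ≡ 10 = α_5. Error position i = 5.
  Consistency check: S_2/S_1 = 4·8 = 32 ≡ 10 = α_err ✓ (single-error assumption holds).
Step 4: error magnitude e = S_0/v_5 = S_0·∏_{j≠5}(α_5 − α_j) = 4·3 = 12 ≡ 1 (mod 11).
Step 5: correct position 5: c_5 = r_5 − e = 8 − 1 ≡ 7 (mod 11). Hence c = [9, 0, 1, 6, 7].
  Check: interpolating c through the α_i gives m(x) = 5 + 9·x (degree < 2) with m(α_i) = c_i for every i, so c is indeed a codeword.


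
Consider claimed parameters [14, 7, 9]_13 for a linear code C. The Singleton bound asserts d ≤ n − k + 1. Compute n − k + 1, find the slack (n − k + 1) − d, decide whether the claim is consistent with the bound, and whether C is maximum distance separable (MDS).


Singleton RHS = n − k + 1 = 8, slack = -1, bound violated (no such code; not MDS).

Singleton bound: d ≤ n − k + 1.
Here n = 14, k = 7, so n − k + 1 = 8.
Given d = 9, check d ≤ 8: NO.
Slack = (n − k + 1) − d = -1.
The slack is negative: d = 9 exceeds n − k + 1 = 8 by 1, so the Singleton bound is violated and no linear [14, 7, 9]_13 code can exist. In particular it is not MDS (MDS requires d = n − k + 1 exactly).
Description: the claimed parameters are [14, 7, 9]_13; such a code would be impossible (violates the Singleton bound).


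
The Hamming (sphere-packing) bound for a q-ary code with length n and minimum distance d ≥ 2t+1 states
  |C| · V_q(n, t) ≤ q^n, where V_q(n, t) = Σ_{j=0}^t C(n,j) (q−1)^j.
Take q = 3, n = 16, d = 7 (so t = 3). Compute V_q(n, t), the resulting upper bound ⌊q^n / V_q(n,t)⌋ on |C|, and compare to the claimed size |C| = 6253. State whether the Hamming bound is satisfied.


V_q(n, t) = 4993, q^n = 43046721, Hamming bound = 8621, |C| = 6253 ≤ bound (satisfied).

Step 1: Compute V_q(n, t) = Σ_{j=0}^3 C(n, j) (q−1)^j.
  j = 0: C(16,0)·(2)^0 = 1·1 = 1.
  j = 1: C(16,1)·(2)^1 = 16·2 = 32.
  j = 2: C(16,2)·(2)^2 = 120·4 = 480.
  j = 3: C(16,3)·(2)^3 = 560·8 = 4480.
  V_q(n, t) = 1 + 32 + 480 + 4480 = 4993.
Step 2: q^n = 3^16 = 43046721.
Step 3: Hamming bound ⌊q^n / V_q(n,t)⌋ = ⌊43046721/4993⌋ = 8621.
Step 4: Compare |C| = 6253 to 8621: satisfied.
The claimed |C| lies below the Hamming bound.


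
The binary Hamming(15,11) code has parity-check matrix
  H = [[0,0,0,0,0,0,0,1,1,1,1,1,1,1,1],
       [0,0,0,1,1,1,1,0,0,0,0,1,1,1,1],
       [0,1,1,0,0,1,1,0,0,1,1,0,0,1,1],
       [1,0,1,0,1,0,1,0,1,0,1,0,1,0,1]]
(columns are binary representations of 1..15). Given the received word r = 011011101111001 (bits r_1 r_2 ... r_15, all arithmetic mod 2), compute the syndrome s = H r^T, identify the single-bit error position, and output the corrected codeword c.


s = (1, 1, 1, 0)^T, error position = 14, corrected codeword c = 011011101111011

Compute s = H r^T mod 2 one row at a time:
  s_1 = 0 + 1 + 1 + 1 + 1 + 0 + 0 + 1 = 5 ≡ 1 (mod 2).
  s_2 = 0 + 1 + 1 + 1 + 1 + 0 + 0 + 1 = 5 ≡ 1 (mod 2).
  s_3 = 1 + 1 + 1 + 1 + 1 + 1 + 0 + 1 = 7 ≡ 1 (mod 2).
  s_4 = 0 + 1 + 1 + 1 + 1 + 1 + 0 + 1 = 6 ≡ 0 (mod 2).
s = (1, 1, 1, 0)^T — this equals column 14 of H (binary 1110), so error is at position 14.
Correct: flip bit 14 of r = 011011101111001 to get c = 011011101111011.


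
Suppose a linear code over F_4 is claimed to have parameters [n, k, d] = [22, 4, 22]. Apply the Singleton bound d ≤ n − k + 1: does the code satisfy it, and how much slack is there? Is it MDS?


Singleton RHS = n − k + 1 = 19, slack = -3, bound violated (no such code; not MDS).

Singleton bound: d ≤ n − k + 1.
Here n = 22, k = 4, so n − k + 1 = 19.
Given d = 22, check d ≤ 19: NO.
Slack = (n − k + 1) − d = -3.
The slack is negative: d = 22 exceeds n − k + 1 = 19 by 3, so the Singleton bound is violated and no linear [22, 4, 22]_4 code can exist. In particular it is not MDS (MDS requires d = n − k + 1 exactly).
Description: the claimed parameters are [22, 4, 22]_4; such a code would be impossible (violates the Singleton bound).


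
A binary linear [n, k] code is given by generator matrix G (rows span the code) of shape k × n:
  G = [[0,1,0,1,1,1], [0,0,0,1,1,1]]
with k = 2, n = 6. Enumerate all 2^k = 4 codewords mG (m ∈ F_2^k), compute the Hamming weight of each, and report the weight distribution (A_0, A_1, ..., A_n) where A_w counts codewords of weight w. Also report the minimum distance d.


Weight distribution: A_0 = 1, A_1 = 1, A_3 = 1, A_4 = 1. Minimum distance d = 1.

Enumerate all 2^2 = 4 messages m ∈ F_2^2.
For each, compute codeword c = mG in F_2^6, then tally its weight.
  m = 00 → c = 000000, weight = 0.
  m = 10 → c = 010111, weight = 4.
  m = 01 → c = 000111, weight = 3.
  m = 11 → c = 010000, weight = 1.
Tally weights:
  weight 0: 1 codewords.
  weight 1: 1 codewords.
  weight 3: 1 codewords.
  weight 4: 1 codewords.
Minimum distance d = smallest w > 0 with A_w > 0 = 1.
Sanity: Σ A_w = 4 = 2^2 = 4 ✓.


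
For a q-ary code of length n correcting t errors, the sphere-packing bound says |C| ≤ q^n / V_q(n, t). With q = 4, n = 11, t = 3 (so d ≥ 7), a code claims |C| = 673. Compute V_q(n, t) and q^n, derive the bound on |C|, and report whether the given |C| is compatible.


V_q(n, t) = 4984, q^n = 4194304, Hamming bound = 841, |C| = 673 ≤ bound (satisfied).

Step 1: Compute V_q(n, t) = Σ_{j=0}^3 C(n, j) (q−1)^j.
  j = 0: C(11,0)·(3)^0 = 1·1 = 1.
  j = 1: C(11,1)·(3)^1 = 11·3 = 33.
  j = 2: C(11,2)·(3)^2 = 55·9 = 495.
  j = 3: C(11,3)·(3)^3 = 165·27 = 4455.
  V_q(n, t) = 1 + 33 + 495 + 4455 = 4984.
Step 2: q^n = 4^11 = 4194304.
Step 3: Hamming bound ⌊q^n / V_q(n,t)⌋ = ⌊4194304/4984⌋ = 841.
Step 4: Compare |C| = 673 to 841: satisfied.
The claimed |C| lies below the Hamming bound.


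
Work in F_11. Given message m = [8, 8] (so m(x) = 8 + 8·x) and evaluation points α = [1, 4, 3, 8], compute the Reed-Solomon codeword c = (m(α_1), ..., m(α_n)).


c = [5, 7, 10, 6]

Message polynomial: m(x) = 8 + 8·x (mod 11).
For each evaluation point α_i, compute m(α_i) mod 11:
  α_1 = 1: Horner steps 8 → 5, so m(1) = 5.
  α_2 = 4: Horner steps 8 → 7, so m(4) = 7.
  α_3 = 3: Horner steps 8 → 10, so m(3) = 10.
  α_4 = 8: Horner steps 8 → 6, so m(8) = 6.
Codeword c = [5, 7, 10, 6] ∈ F_11^4.


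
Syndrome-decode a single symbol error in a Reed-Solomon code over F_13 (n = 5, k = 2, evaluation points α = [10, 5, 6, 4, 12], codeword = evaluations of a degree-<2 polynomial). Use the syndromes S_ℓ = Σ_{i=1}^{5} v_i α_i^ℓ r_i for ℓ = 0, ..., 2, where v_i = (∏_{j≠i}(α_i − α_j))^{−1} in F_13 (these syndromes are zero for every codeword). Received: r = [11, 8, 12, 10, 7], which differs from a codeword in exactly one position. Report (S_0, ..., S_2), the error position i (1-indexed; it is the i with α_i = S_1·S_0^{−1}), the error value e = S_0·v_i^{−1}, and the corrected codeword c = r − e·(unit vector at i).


S = (5, 4, 11), error at position 3, error magnitude e = 6, c = [11, 8, 6, 10, 7].

Step 1: column multipliers v_i = (∏_{j≠i}(α_i − α_j))^{−1} mod 13.
  i = 1 (α = 10): (10−5)(10−6)(10−4)(10−12) = 5·4·6·(−2) = −240 ≡ 7, so v_1 = 7^{−1} = 2 (mod 13).
  i = 2 (α = 5): (5−10)(5−6)(5−4)(5−12) = (−5)·(−1)·1·(−7) = −35 ≡ 4, so v_2 = 4^{−1} = 10 (mod 13).
  i = 3 (α = 6): (6−10)(6−5)(6−4)(6−12) = (−4)·1·2·(−6) = 48 ≡ 9, so v_3 = 9^{−1} = 3 (mod 13).
  i = 4 (α = 4): (4−10)(4−5)(4−6)(4−12) = (−6)·(−1)·(−2)·(−8) = 96 ≡ 5, so v_4 = 5^{−1} = 8 (mod 13).
  i = 5 (α = 12): (12−10)(12−5)(12−6)(12−4) = 2·7·6·8 = 672 ≡ 9, so v_5 = 9^{−1} = 3 (mod 13).
  v = [2, 10, 3, 8, 3].
Step 2: syndromes of r = [11, 8, 12, 10, 7] (all sums mod 13).
  S_0 = Σ v_i r_i = 2·11 + 10·8 + 3·12 + 8·10 + 3·7 = 239 ≡ 5.
  S_1 = Σ v_i α_i r_i = 2·10·11 + 10·5·8 + 3·6·12 + 8·4·10 + 3·12·7 = 1408 ≡ 4.
  α_i^2 mod 13 = [9, 12, 10, 3, 1].
  S_2 = Σ v_i α_i^2 r_i = 2·9·11 + 10·12·8 + 3·10·12 + 8·3·10 + 3·1·7 = 1779 ≡ 11.
  S = (5, 4, 11) ≠ 0, so r is not a codeword (an error is present).
Step 3: locate the error. For a single error e at position i, S_ℓ = v_i·e·α_i^ℓ, so α_err = S_1/S_0.
  S_0^{−1} = 5^{−1} = 8 (mod 13), so α_err = 4·8 = 32 ≡ 6 = α_3. Error position i = 3.
  Consistency check: S_2/S_1 = 11·10 = 110 ≡ 6 = α_err ✓ (single-error assumption holds).
Step 4: error magnitude e = S_0/v_3 = S_0·∏_{j≠3}(α_3 − α_j) = 5·9 = 45 ≡ 6 (mod 13).
Step 5: correct position 3: c_3 = r_3 − e = 12 − 6 ≡ 6 (mod 13). Hence c = [11, 8, 6, 10, 7].
  Check: interpolating c through the α_i gives m(x) = 5 + 11·x (degree < 2) with m(α_i) = c_i for every i, so c is indeed a codeword.


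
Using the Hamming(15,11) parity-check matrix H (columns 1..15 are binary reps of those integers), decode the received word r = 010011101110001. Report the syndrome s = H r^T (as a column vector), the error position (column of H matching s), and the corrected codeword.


s = (0, 0, 0, 1)^T, error position = 1, corrected codeword c = 110011101110001

Compute s = H r^T mod 2 one row at a time:
  s_1 = 0 + 1 + 1 + 1 + 0 + 0 + 0 + 1 = 4 ≡ 0 (mod 2).
  s_2 = 0 + 1 + 1 + 1 + 0 + 0 + 0 + 1 = 4 ≡ 0 (mod 2).
  s_3 = 1 + 0 + 1 + 1 + 1 + 1 + 0 + 1 = 6 ≡ 0 (mod 2).
  s_4 = 0 + 0 + 1 + 1 + 1 + 1 + 0 + 1 = 5 ≡ 1 (mod 2).
s = (0, 0, 0, 1)^T — this equals column 1 of H (binary 0001), so error is at position 1.
Correct: flip bit 1 of r = 010011101110001 to get c = 110011101110001.


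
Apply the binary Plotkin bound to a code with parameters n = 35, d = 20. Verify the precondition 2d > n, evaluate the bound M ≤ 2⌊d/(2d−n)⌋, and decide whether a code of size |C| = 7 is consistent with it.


Plotkin bound M ≤ 8; given |C| = 7 ≤ bound (satisfied).

Check applicability: 2d = 40, n = 35.
2d − n = 5 > 0, so Plotkin applies.
Compute d/(2d−n) = 20/5 ≈ 4.0000.
⌊d/(2d−n)⌋ = 4.
Plotkin bound: M ≤ 2·4 = 8.
Given |C| = 7, check: satisfied.
This |C| is below the Plotkin bound.


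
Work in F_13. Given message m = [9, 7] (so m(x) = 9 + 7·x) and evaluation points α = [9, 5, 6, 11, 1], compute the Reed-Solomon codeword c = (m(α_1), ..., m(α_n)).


c = [7, 5, 12, 8, 3]

Message polynomial: m(x) = 9 + 7·x (mod 13).
For each evaluation point α_i, compute m(α_i) mod 13:
  α_1 = 9: Horner steps 7 → 7, so m(9) = 7.
  α_2 = 5: Horner steps 7 → 5, so m(5) = 5.
  α_3 = 6: Horner steps 7 → 12, so m(6) = 12.
  α_4 = 11: Horner steps 7 → 8, so m(11) = 8.
  α_5 = 1: Horner steps 7 → 3, so m(1) = 3.
Codeword c = [7, 5, 12, 8, 3] ∈ F_13^5.


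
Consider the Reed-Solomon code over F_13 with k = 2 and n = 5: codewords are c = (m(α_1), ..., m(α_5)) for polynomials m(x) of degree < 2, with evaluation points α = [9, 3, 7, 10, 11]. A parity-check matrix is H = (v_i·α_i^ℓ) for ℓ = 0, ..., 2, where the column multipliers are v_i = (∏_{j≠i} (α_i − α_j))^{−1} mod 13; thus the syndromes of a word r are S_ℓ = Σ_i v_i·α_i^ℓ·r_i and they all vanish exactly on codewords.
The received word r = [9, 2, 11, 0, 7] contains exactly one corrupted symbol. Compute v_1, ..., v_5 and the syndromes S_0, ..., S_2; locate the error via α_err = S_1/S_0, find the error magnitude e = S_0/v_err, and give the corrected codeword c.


S = (1, 10, 9), error at position 4, error magnitude e = 5, c = [9, 2, 11, 8, 7].

Step 1: column multipliers v_i = (∏_{j≠i}(α_i − α_j))^{−1} mod 13.
  i = 1 (α = 9): (9−3)(9−7)(9−10)(9−11) = 6·2·(−1)·(−2) = 24 ≡ 11, so v_1 = 11^{−1} = 6 (mod 13).
  i = 2 (α = 3): (3−9)(3−7)(3−10)(3−11) = (−6)·(−4)·(−7)·(−8) = 1344 ≡ 5, so v_2 = 5^{−1} = 8 (mod 13).
  i = 3 (α = 7): (7−9)(7−3)(7−10)(7−11) = (−2)·4·(−3)·(−4) = −96 ≡ 8, so v_3 = 8^{−1} = 5 (mod 13).
  i = 4 (α = 10): (10−9)(10−3)(10−7)(10−11) = 1·7·3·(−1) = −21 ≡ 5, so v_4 = 5^{−1} = 8 (mod 13).
  i = 5 (α = 11): (11−9)(11−3)(11−7)(11−10) = 2·8·4·1 = 64 ≡ 12, so v_5 = 12^{−1} = 12 (mod 13).
  v = [6, 8, 5, 8, 12].
Step 2: syndromes of r = [9, 2, 11, 0, 7] (all sums mod 13).
  S_0 = Σ v_i r_i = 6·9 + 8·2 + 5·11 + 8·0 + 12·7 = 209 ≡ 1.
  S_1 = Σ v_i α_i r_i = 6·9·9 + 8·3·2 + 5·7·11 + 8·10·0 + 12·11·7 = 1843 ≡ 10.
  α_i^2 mod 13 = [3, 9, 10, 9, 4].
  S_2 = Σ v_i α_i^2 r_i = 6·3·9 + 8·9·2 + 5·10·11 + 8·9·0 + 12·4·7 = 1192 ≡ 9.
  S = (1, 10, 9) ≠ 0, so r is not a codeword (an error is present).
Step 3: locate the error. For a single error e at position i, S_ℓ = v_i·e·α_i^ℓ, so α_err = S_1/S_0.
  S_0^{−1} = 1^{−1} = 1 (mod 13), so α_err = 10·1 = 10 ≡ 10 = α_4. Error position i = 4.
  Consistency check: S_2/S_1 = 9·4 = 36 ≡ 10 = α_err ✓ (single-error assumption holds).
Step 4: error magnitude e = S_0/v_4 = S_0·∏_{j≠4}(α_4 − α_j) = 1·5 = 5 ≡ 5 (mod 13).
Step 5: correct position 4: c_4 = r_4 − e = 0 − 5 ≡ 8 (mod 13). Hence c = [9, 2, 11, 8, 7].
  Check: interpolating c through the α_i gives m(x) = 5 + 12·x (degree < 2) with m(α_i) = c_i for every i, so c is indeed a codeword.
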